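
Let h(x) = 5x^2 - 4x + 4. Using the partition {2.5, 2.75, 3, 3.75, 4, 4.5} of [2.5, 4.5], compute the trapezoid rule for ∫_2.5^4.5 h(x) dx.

106.328125

Subinterval widths: 0.25, 0.25, 0.75, 0.25, 0.5.
h(2.5) = 25.25, h(2.75) = 30.8125, h(3) = 37, h(3.75) = 59.3125, h(4) = 68, h(4.5) = 87.25.
On each subinterval the trapezoid contributes (Δx_i/2)·[h(x_{i-1}) + h(x_i)].
Sum = 106.328125.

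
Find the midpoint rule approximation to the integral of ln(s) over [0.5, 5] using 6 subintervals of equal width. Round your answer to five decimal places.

Δs = (5 − 0.5)/6 = 0.75.
Midpoints: 0.875, 1.625, 2.375, 3.125, 3.875, 4.625.
f(0.875) ≈ -0.13353, f(1.625) ≈ 0.48551, f(2.375) ≈ 0.86500, f(3.125) ≈ 1.13943, f(3.875) ≈ 1.35455, f(4.625) ≈ 1.53148.
Sum = Δs · [f(0.875) + f(1.625) + f(2.375) + ...].
Sum ≈ 3.93182.

3.93182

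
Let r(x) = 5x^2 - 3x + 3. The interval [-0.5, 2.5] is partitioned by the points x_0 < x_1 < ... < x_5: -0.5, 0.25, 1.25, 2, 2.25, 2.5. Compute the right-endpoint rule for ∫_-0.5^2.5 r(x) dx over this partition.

33.8125

Subinterval widths: 0.75, 1, 0.75, 0.25, 0.25.
Right endpoints: 0.25, 1.25, 2, 2.25, 2.5.
r(0.25) = 2.5625, r(1.25) = 7.0625, r(2) = 17, r(2.25) = 21.5625, r(2.5) = 26.75.
Sum = Σ Δx_i · r(x_i).
Sum = 33.8125.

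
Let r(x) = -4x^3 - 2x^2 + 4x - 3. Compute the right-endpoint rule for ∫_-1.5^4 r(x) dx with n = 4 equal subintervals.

Δx = (4 − (-1.5))/4 = 1.375.
Right endpoints: -0.125, 1.25, 2.625, 4.
r(-0.125) = -3.5234375, r(1.25) = -8.9375, r(2.625) = -78.6328125, r(4) = -275.
Sum = Δx · [r(-0.125) + r(1.25) + r(2.625) + r(4)].
Sum = -503.37890625.

-503.37890625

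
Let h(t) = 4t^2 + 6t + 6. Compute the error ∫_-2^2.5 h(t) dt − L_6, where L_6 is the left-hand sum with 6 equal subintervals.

Exact integral: ∫_-2^2.5 h(t) dt = 65.25.
L_6 = 53.4375.
Error = 65.25 − 53.4375 = 11.8125.

11.8125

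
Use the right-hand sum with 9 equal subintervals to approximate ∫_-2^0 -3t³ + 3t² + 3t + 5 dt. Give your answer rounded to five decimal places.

20.86420

Δt = (0 − (-2))/9 = 2/9.
Right endpoints: -16/9, -14/9, -4/3, -10/9, -8/9, -2/3, -4/9, -2/9, 0.
f(-16/9) = 6319/243, f(-14/9) = 4589/243, f(-4/3) = 121/9, f(-10/9) = 2305/243, f(-8/9) = 1655/243, f(-2/3) = 47/9, f(-4/9) = 1099/243, f(-2/9) = 1097/243, f(0) = 5.
Sum = Δt · [f(-16/9) + f(-14/9) + f(-4/3) + ...].
Sum ≈ 20.86420.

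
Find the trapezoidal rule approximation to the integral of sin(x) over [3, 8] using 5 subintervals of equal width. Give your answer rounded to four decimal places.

Δx = (8 − 3)/5 = 1.
f(3) ≈ 0.1411, f(4) ≈ -0.7568, f(5) ≈ -0.9589, f(6) ≈ -0.2794, f(7) ≈ 0.6570, f(8) ≈ 0.9894.
T_5 = (Δx/2)·[f(x_0) + 2f(x_1) + ... + 2f(x_{4}) + f(x_5)].
Sum ≈ -0.7729.

-0.7729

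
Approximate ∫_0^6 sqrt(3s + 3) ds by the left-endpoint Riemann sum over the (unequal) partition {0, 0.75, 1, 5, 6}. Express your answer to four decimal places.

Subinterval widths: 0.75, 0.25, 4, 1.
Left endpoints: 0, 0.75, 1, 5.
f(0) ≈ 1.7321, f(0.75) ≈ 2.2913, f(1) ≈ 2.4495, f(5) ≈ 4.2426.
Sum = Σ Δs_i · f(s_i).
Sum ≈ 15.9125.

15.9125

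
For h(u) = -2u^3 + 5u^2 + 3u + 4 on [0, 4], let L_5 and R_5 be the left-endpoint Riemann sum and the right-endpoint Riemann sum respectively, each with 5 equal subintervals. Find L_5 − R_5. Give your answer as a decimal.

L_5 = 30.08.
R_5 = 1.28.
L_5 − R_5 = 28.8.

28.8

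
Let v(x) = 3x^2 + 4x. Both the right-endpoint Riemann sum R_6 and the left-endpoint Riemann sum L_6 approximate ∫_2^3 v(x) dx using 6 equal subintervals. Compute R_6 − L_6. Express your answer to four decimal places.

R_6 ≈ 30.597222.
L_6 ≈ 27.430556.
R_6 − L_6 ≈ 3.1667.

3.1667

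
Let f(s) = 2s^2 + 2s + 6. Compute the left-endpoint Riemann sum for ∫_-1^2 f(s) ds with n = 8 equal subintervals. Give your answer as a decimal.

24.890625

Δs = (2 − (-1))/8 = 0.375.
Left endpoints: -1, -0.625, -0.25, 0.125, 0.5, 0.875, 1.25, 1.625.
f(-1) = 6, f(-0.625) = 5.53125, f(-0.25) = 5.625, f(0.125) = 6.28125, f(0.5) = 7.5, f(0.875) = 9.28125, f(1.25) = 11.625, f(1.625) = 14.53125.
Sum = Δs · [f(-1) + f(-0.625) + f(-0.25) + ...].
Sum = 24.890625.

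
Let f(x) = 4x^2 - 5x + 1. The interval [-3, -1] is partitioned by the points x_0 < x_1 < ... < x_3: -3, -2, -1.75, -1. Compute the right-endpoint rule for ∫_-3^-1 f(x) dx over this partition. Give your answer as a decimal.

40

Subinterval widths: 1, 0.25, 0.75.
Right endpoints: -2, -1.75, -1.
f(-2) = 27, f(-1.75) = 22, f(-1) = 10.
Sum = Σ Δx_i · f(x_i).
Sum = 40.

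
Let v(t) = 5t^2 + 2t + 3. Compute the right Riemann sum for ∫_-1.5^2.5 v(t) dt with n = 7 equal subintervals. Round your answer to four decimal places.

56.7551

Δt = (2.5 − (-1.5))/7 = 4/7.
Right endpoints: -13/14, -5/14, 3/14, 11/14, 19/14, 27/14, 2.5.
v(-13/14) = 1069/196, v(-5/14) = 573/196, v(3/14) = 717/196, v(11/14) = 1501/196, v(19/14) = 2925/196, v(27/14) = 4989/196, v(2.5) = 39.25.
Sum = Δt · [v(-13/14) + v(-5/14) + v(3/14) + ...].
Sum ≈ 56.7551.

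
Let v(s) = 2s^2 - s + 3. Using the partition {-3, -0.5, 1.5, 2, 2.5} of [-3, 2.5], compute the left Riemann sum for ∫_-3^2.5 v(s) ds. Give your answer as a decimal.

Subinterval widths: 2.5, 2, 0.5, 0.5.
Left endpoints: -3, -0.5, 1.5, 2.
v(-3) = 24, v(-0.5) = 4, v(1.5) = 6, v(2) = 9.
Sum = Σ Δs_i · v(s_i).
Sum = 75.5.

75.5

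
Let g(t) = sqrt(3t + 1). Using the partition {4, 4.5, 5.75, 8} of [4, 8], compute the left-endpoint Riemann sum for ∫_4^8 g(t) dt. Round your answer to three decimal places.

Subinterval widths: 0.5, 1.25, 2.25.
Left endpoints: 4, 4.5, 5.75.
g(4) ≈ 3.606, g(4.5) ≈ 3.808, g(5.75) ≈ 4.272.
Sum = Σ Δt_i · g(t_i).
Sum ≈ 16.175.

16.175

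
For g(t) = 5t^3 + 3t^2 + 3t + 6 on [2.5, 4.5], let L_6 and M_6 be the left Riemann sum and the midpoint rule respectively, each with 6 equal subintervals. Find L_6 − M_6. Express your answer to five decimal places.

-67.83333

L_6 ≈ 503.3888889.
M_6 ≈ 571.2222222.
L_6 − M_6 ≈ -67.83333.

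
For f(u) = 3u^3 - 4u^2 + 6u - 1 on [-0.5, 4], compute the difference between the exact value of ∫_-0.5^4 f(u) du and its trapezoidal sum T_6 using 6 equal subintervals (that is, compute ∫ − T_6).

Exact integral: ∫_-0.5^4 f(u) du = 149.203125.
T_6 = 154.16015625.
Error = 149.203125 − 154.16015625 = -4.95703125.

-4.95703125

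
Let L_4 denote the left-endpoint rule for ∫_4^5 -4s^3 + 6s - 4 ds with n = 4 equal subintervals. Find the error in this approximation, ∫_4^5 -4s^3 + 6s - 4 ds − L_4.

-29.1875

Exact integral: ∫_4^5 f(s) ds = -346.
L_4 = -316.8125.
Error = -346 − (-316.8125) = -29.1875.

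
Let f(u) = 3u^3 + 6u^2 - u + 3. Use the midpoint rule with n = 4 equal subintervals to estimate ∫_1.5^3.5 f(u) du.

Δu = (3.5 − 1.5)/4 = 0.5.
Midpoints: 1.75, 2.25, 2.75, 3.25.
f(1.75) = 35.703125, f(2.25) = 65.296875, f(2.75) = 108.015625, f(3.25) = 166.109375.
Sum = Δu · [f(1.75) + f(2.25) + f(2.75) + f(3.25)].
Sum = 187.5625.

187.5625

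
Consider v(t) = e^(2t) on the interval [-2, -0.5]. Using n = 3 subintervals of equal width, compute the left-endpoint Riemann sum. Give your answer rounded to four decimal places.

Δt = (-0.5 − (-2))/3 = 0.5.
Left endpoints: -2, -1.5, -1.
v(-2) ≈ 0.0183, v(-1.5) ≈ 0.0498, v(-1) ≈ 0.1353.
Sum = Δt · [v(-2) + v(-1.5) + v(-1)].
Sum ≈ 0.1017.

0.1017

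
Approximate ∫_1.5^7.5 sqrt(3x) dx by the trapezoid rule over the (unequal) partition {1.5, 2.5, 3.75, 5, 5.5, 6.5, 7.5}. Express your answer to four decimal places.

21.5572

Subinterval widths: 1, 1.25, 1.25, 0.5, 1, 1.
f(1.5) ≈ 2.1213, f(2.5) ≈ 2.7386, f(3.75) ≈ 3.3541, f(5) ≈ 3.8730, f(5.5) ≈ 4.0620, f(6.5) ≈ 4.4159, f(7.5) ≈ 4.7434.
On each subinterval the trapezoid contributes (Δx_i/2)·[f(x_{i-1}) + f(x_i)].
Sum ≈ 21.5572.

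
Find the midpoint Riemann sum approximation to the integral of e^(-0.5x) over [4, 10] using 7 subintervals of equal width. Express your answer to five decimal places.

0.25524

Δx = (10 − 4)/7 = 6/7.
Midpoints: 31/7, 37/7, 43/7, 7, 55/7, 61/7, 67/7.
f(31/7) ≈ 0.10923, f(37/7) ≈ 0.07116, f(43/7) ≈ 0.04635, f(7) ≈ 0.03020, f(55/7) ≈ 0.01967, f(61/7) ≈ 0.01281, f(67/7) ≈ 0.00835.
Sum = Δx · [f(31/7) + f(37/7) + f(43/7) + ...].
Sum ≈ 0.25524.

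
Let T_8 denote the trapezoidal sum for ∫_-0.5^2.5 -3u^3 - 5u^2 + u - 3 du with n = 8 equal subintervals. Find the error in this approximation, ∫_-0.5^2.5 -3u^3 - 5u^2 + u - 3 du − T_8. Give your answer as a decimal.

Exact integral: ∫_-0.5^2.5 f(u) du = -61.5.
T_8 = -62.484375.
Error = -61.5 − (-62.484375) = 0.984375.

0.984375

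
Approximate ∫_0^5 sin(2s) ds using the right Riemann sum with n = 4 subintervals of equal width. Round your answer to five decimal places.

0.04191

Δs = (5 − 0)/4 = 1.25.
Right endpoints: 1.25, 2.5, 3.75, 5.
f(1.25) ≈ 0.59847, f(2.5) ≈ -0.95892, f(3.75) ≈ 0.93800, f(5) ≈ -0.54402.
Sum = Δs · [f(1.25) + f(2.5) + f(3.75) + f(5)].
Sum ≈ 0.04191.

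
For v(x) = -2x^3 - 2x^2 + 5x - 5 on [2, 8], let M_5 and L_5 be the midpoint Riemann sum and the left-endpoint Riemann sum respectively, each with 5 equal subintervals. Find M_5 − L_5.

M_5 = -2232.96.
L_5 = -1643.28.
M_5 − L_5 = -589.68.

-589.68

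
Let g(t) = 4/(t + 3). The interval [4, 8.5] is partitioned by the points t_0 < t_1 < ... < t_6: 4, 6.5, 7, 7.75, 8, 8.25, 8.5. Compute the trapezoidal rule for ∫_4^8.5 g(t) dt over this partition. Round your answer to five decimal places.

Subinterval widths: 2.5, 0.5, 0.75, 0.25, 0.25, 0.25.
g(4) = 4/7, g(6.5) = 8/19, g(7) = 0.4, g(7.75) = 16/43, g(8) = 4/11, g(8.25) = 16/45, g(8.5) = 8/23.
On each subinterval the trapezoid contributes (Δt_i/2)·[g(t_{i-1}) + g(t_i)].
Sum ≈ 2.00519.

2.00519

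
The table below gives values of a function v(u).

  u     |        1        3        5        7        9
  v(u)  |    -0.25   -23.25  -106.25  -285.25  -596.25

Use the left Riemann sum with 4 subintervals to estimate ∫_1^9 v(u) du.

-830

Δu = 2.
Sum = 2·[(-0.25) + (-23.25) + (-106.25) + (-285.25)] = -830.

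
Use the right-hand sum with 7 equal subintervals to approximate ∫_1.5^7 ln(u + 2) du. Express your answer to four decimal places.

Δu = (7 − 1.5)/7 = 11/14.
Right endpoints: 16/7, 43/14, 27/7, 65/14, 38/7, 87/14, 7.
f(16/7) ≈ 1.4553, f(43/14) ≈ 1.6236, f(27/7) ≈ 1.7677, f(65/14) ≈ 1.8935, f(38/7) ≈ 2.0053, f(87/14) ≈ 2.1059, f(7) ≈ 2.1972.
Sum = Δu · [f(16/7) + f(43/14) + f(27/7) + ...].
Sum ≈ 10.2524.

10.2524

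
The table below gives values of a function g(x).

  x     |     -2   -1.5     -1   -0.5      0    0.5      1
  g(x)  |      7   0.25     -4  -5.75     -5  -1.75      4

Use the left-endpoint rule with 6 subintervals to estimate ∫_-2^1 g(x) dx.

-4.625

Δx = 0.5.
Sum = 0.5·[7 + 0.25 + (-4) + (-5.75) + (-5) + (-1.75)] = -4.625.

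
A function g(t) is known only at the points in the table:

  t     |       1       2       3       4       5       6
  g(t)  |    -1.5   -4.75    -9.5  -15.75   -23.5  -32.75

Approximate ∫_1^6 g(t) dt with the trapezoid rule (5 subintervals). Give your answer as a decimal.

Δt = 1.
T_5 = (1/2)·[(-1.5) + 2·(-4.75) + 2·(-9.5) + 2·(-15.75) + 2·(-23.5) + (-32.75)] = -70.625.

-70.625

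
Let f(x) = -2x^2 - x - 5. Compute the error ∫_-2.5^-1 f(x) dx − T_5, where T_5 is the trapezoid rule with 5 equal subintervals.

0.045

Exact integral: ∫_-2.5^-1 f(x) dx = -14.625.
T_5 = -14.67.
Error = -14.625 − (-14.67) = 0.045.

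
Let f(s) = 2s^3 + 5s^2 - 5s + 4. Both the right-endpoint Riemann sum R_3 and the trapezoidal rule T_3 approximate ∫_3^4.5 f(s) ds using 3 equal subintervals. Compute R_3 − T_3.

R_3 = 295.25.
T_3 = 251.
R_3 − T_3 = 44.25.

44.25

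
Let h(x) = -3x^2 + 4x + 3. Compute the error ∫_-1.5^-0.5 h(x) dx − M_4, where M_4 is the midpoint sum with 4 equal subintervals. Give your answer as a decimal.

Exact integral: ∫_-1.5^-0.5 h(x) dx = -4.25.
M_4 = -4.234375.
Error = -4.25 − (-4.234375) = -0.015625.

-0.015625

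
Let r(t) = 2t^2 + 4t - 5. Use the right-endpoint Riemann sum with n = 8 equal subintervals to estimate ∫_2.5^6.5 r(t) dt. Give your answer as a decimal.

247

Δt = (6.5 − 2.5)/8 = 0.5.
Right endpoints: 3, 3.5, 4, 4.5, 5, 5.5, 6, 6.5.
r(3) = 25, r(3.5) = 33.5, r(4) = 43, r(4.5) = 53.5, r(5) = 65, r(5.5) = 77.5, r(6) = 91, r(6.5) = 105.5.
Sum = Δt · [r(3) + r(3.5) + r(4) + ...].
Sum = 247.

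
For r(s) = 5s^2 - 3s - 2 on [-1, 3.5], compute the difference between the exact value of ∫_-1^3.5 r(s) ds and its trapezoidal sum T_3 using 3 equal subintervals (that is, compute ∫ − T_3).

-8.4375

Exact integral: ∫_-1^3.5 r(s) ds = 47.25.
T_3 = 55.6875.
Error = 47.25 − 55.6875 = -8.4375.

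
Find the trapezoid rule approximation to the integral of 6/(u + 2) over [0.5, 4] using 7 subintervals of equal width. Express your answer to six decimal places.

Δu = (4 − 0.5)/7 = 0.5.
f(0.5) = 2.4, f(1) = 2, f(1.5) = 12/7, f(2) = 1.5, f(2.5) = 4/3, f(3) = 1.2, f(3.5) = 12/11, f(4) = 1.
T_7 = (Δu/2)·[f(u_0) + 2f(u_1) + ... + 2f(u_{6}) + f(u_7)].
Sum ≈ 5.269264.

5.269264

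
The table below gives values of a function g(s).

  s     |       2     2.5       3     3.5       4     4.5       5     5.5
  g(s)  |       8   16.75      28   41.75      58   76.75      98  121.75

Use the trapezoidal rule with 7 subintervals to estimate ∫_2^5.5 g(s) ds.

Δs = 0.5.
T_7 = (0.5/2)·[8 + 2·16.75 + 2·28 + 2·41.75 + 2·58 + 2·76.75 + 2·98 + 121.75] = 192.0625.

192.0625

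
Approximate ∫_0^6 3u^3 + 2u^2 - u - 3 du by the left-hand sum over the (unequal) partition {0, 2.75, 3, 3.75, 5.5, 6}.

Subinterval widths: 2.75, 0.25, 0.75, 1.75, 0.5.
Left endpoints: 0, 2.75, 3, 3.75, 5.5.
f(0) = -3, f(2.75) = 71.765625, f(3) = 93, f(3.75) = 179.578125, f(5.5) = 551.125.
Sum = Σ Δu_i · f(u_i).
Sum = 669.265625.

669.265625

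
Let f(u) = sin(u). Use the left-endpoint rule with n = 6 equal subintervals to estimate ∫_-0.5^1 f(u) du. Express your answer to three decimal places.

Δu = (1 − (-0.5))/6 = 0.25.
Left endpoints: -0.5, -0.25, 0, 0.25, 0.5, 0.75.
f(-0.5) ≈ -0.479, f(-0.25) ≈ -0.247, f(0) ≈ 0.000, f(0.25) ≈ 0.247, f(0.5) ≈ 0.479, f(0.75) ≈ 0.682.
Sum = Δu · [f(-0.5) + f(-0.25) + f(0) + ...].
Sum ≈ 0.170.

0.170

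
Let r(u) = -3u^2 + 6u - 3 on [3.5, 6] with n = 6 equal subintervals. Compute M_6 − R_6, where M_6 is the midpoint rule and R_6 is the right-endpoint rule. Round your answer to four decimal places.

M_6 ≈ -109.266493.
R_6 ≈ -121.310764.
M_6 − R_6 ≈ 12.0443.

12.0443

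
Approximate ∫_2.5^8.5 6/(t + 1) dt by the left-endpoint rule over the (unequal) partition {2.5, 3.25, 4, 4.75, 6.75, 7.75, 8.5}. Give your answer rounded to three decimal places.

6.620

Subinterval widths: 0.75, 0.75, 0.75, 2, 1, 0.75.
Left endpoints: 2.5, 3.25, 4, 4.75, 6.75, 7.75.
f(2.5) = 12/7, f(3.25) = 24/17, f(4) = 1.2, f(4.75) = 24/23, f(6.75) = 24/31, f(7.75) = 24/35.
Sum = Σ Δt_i · f(t_i).
Sum ≈ 6.620.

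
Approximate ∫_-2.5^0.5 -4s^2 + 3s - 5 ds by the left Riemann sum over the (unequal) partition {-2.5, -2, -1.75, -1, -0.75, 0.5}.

Subinterval widths: 0.5, 0.25, 0.75, 0.25, 1.25.
Left endpoints: -2.5, -2, -1.75, -1, -0.75.
f(-2.5) = -37.5, f(-2) = -27, f(-1.75) = -22.5, f(-1) = -12, f(-0.75) = -9.5.
Sum = Σ Δs_i · f(s_i).
Sum = -57.25.

-57.25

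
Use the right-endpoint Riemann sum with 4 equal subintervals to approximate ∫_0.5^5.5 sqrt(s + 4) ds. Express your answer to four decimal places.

13.7477

Δs = (5.5 − 0.5)/4 = 1.25.
Right endpoints: 1.75, 3, 4.25, 5.5.
f(1.75) ≈ 2.3979, f(3) ≈ 2.6458, f(4.25) ≈ 2.8723, f(5.5) ≈ 3.0822.
Sum = Δs · [f(1.75) + f(3) + f(4.25) + f(5.5)].
Sum ≈ 13.7477.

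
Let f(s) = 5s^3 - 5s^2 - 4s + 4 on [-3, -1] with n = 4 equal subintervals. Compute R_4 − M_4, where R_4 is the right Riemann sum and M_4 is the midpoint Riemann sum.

36.125

R_4 = -81.75.
M_4 = -117.875.
R_4 − M_4 = 36.125.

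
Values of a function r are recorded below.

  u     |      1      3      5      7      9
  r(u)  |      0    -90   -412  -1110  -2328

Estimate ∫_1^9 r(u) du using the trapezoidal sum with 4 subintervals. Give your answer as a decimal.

Δu = 2.
T_4 = (2/2)·[0 + 2·(-90) + 2·(-412) + 2·(-1110) + (-2328)] = -5552.

-5552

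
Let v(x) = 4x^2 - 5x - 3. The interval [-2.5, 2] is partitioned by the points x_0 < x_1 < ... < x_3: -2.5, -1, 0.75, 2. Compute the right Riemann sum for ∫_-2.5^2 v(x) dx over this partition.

4.875

Subinterval widths: 1.5, 1.75, 1.25.
Right endpoints: -1, 0.75, 2.
v(-1) = 6, v(0.75) = -4.5, v(2) = 3.
Sum = Σ Δx_i · v(x_i).
Sum = 4.875.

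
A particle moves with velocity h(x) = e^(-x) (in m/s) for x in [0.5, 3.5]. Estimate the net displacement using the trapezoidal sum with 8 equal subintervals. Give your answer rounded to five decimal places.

Δx = (3.5 − 0.5)/8 = 0.375.
h(0.5) ≈ 0.60653, h(0.875) ≈ 0.41686, h(1.25) ≈ 0.28650, h(1.625) ≈ 0.19691, h(2) ≈ 0.13534, h(2.375) ≈ 0.09301, h(2.75) ≈ 0.06393, h(3.125) ≈ 0.04394, h(3.5) ≈ 0.03020.
T_8 = (Δx/2)·[h(x_0) + 2h(x_1) + ... + 2h(x_{7}) + h(x_8)].
Sum ≈ 0.58307.

0.58307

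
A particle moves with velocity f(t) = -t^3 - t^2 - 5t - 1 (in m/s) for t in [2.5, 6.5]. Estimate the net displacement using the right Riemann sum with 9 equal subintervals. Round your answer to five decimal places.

Δt = (6.5 − 2.5)/9 = 4/9.
Right endpoints: 53/18, 61/18, 23/6, 77/18, 85/18, 31/6, 101/18, 109/18, 6.5.
f(53/18) = -291131/5832, f(61/18) = -398611/5832, f(23/6) = -19697/216, f(77/18) = -693827/5832, f(85/18) = -887707/5832, f(31/6) = -41353/216, f(101/18) = -1383371/5832, f(109/18) = -1691299/5832, f(6.5) = -350.375.
Sum = Δt · [f(53/18) + f(61/18) + f(23/6) + ...].
Sum ≈ -688.74280.

-688.74280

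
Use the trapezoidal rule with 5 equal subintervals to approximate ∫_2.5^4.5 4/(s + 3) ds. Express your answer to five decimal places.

1.24143

Δs = (4.5 − 2.5)/5 = 0.4.
f(2.5) = 8/11, f(2.9) = 40/59, f(3.3) = 40/63, f(3.7) = 40/67, f(4.1) = 40/71, f(4.5) = 8/15.
T_5 = (Δs/2)·[f(s_0) + 2f(s_1) + ... + 2f(s_{4}) + f(s_5)].
Sum ≈ 1.24143.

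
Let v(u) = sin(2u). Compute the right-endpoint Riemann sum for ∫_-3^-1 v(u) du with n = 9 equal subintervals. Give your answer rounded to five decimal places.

Δu = (-1 − (-3))/9 = 2/9.
Right endpoints: -25/9, -23/9, -7/3, -19/9, -17/9, -5/3, -13/9, -11/9, -1.
v(-25/9) ≈ 0.66510, v(-23/9) ≈ 0.92156, v(-7/3) ≈ 0.99895, v(-19/9) ≈ 0.88225, v(-17/9) ≈ 0.59413, v(-5/3) ≈ 0.19057, v(-13/9) ≈ -0.25002, v(-11/9) ≈ -0.64203, v(-1) ≈ -0.90930.
Sum = Δu · [v(-25/9) + v(-23/9) + v(-7/3) + ...].
Sum ≈ 0.54471.

0.54471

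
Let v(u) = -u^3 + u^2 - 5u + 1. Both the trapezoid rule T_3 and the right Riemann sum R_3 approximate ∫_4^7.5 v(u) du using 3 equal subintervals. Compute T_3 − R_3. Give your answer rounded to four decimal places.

T_3 ≈ -717.751157.
R_3 ≈ -913.240741.
T_3 − R_3 ≈ 195.4896.

195.4896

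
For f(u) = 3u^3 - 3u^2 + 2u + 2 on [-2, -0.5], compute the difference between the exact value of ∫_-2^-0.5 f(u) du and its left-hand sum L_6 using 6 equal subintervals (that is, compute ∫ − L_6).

4.95703125

Exact integral: ∫_-2^-0.5 f(u) du = -20.578125.
L_6 = -25.53515625.
Error = -20.578125 − (-25.53515625) = 4.95703125.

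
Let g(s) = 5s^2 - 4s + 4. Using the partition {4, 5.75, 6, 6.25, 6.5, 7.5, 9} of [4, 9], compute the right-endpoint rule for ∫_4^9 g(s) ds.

1201.6875

Subinterval widths: 1.75, 0.25, 0.25, 0.25, 1, 1.5.
Right endpoints: 5.75, 6, 6.25, 6.5, 7.5, 9.
g(5.75) = 146.3125, g(6) = 160, g(6.25) = 174.3125, g(6.5) = 189.25, g(7.5) = 255.25, g(9) = 373.
Sum = Σ Δs_i · g(s_i).
Sum = 1201.6875.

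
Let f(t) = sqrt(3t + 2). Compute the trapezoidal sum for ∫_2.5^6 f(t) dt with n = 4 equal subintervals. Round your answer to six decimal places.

13.359653

Δt = (6 − 2.5)/4 = 0.875.
f(2.5) ≈ 3.082207, f(3.375) ≈ 3.482097, f(4.25) ≈ 3.840573, f(5.125) ≈ 4.168333, f(6) ≈ 4.472136.
T_4 = (Δt/2)·[f(t_0) + 2f(t_1) + 2f(t_2) + 2f(t_3) + f(t_4)].
Sum ≈ 13.359653.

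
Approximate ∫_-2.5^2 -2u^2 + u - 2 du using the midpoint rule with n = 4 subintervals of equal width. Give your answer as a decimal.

-24.92578125

Δu = (2 − (-2.5))/4 = 1.125.
Midpoints: -1.9375, -0.8125, 0.3125, 1.4375.
f(-1.9375) = -11.4453125, f(-0.8125) = -4.1328125, f(0.3125) = -1.8828125, f(1.4375) = -4.6953125.
Sum = Δu · [f(-1.9375) + f(-0.8125) + f(0.3125) + f(1.4375)].
Sum = -24.92578125.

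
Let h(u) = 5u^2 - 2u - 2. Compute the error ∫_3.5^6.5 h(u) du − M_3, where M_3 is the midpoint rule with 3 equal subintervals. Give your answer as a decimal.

Exact integral: ∫_3.5^6.5 h(u) du = 350.25.
M_3 = 349.
Error = 350.25 − 349 = 1.25.

1.25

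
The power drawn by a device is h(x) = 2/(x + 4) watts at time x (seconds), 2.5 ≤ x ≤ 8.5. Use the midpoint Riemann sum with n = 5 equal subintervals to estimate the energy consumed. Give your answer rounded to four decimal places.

1.3058

Δx = (8.5 − 2.5)/5 = 1.2.
Midpoints: 3.1, 4.3, 5.5, 6.7, 7.9.
h(3.1) = 20/71, h(4.3) = 20/83, h(5.5) = 4/19, h(6.7) = 20/107, h(7.9) = 20/119.
Sum = Δx · [h(3.1) + h(4.3) + h(5.5) + h(6.7) + h(7.9)].
Sum ≈ 1.3058.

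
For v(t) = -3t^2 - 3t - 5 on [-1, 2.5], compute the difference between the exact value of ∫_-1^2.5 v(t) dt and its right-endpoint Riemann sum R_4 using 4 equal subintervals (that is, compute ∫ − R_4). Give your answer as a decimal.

Exact integral: ∫_-1^2.5 v(t) dt = -42.
R_4 = -54.82421875.
Error = -42 − (-54.82421875) = 12.82421875.

12.82421875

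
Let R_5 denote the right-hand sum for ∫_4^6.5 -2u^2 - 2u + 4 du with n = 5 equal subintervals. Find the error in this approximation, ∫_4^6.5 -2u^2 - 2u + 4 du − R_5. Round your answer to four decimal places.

14.5833

Exact integral: ∫_4^6.5 f(u) du ≈ -156.666667.
R_5 = -171.25.
Error ≈ -156.666667 − (-171.25) ≈ 14.5833.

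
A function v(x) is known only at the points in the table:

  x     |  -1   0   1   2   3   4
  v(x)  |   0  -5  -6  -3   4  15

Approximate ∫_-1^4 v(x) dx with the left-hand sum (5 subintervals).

-10

Δx = 1.
Sum = 1·[0 + (-5) + (-6) + (-3) + 4] = -10.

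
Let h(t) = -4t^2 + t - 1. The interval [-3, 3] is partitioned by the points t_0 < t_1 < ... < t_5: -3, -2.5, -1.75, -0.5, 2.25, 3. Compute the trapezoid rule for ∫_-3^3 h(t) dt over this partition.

-93.8125

Subinterval widths: 0.5, 0.75, 1.25, 2.75, 0.75.
h(-3) = -40, h(-2.5) = -28.5, h(-1.75) = -15, h(-0.5) = -2.5, h(2.25) = -19, h(3) = -34.
On each subinterval the trapezoid contributes (Δt_i/2)·[h(t_{i-1}) + h(t_i)].
Sum = -93.8125.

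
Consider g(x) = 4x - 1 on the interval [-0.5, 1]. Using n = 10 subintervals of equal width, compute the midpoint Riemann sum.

Δx = (1 − (-0.5))/10 = 0.15.
Midpoints: -0.425, -0.275, -0.125, 0.025, 0.175, 0.325, 0.475, 0.625, 0.775, 0.925.
g(-0.425) = -2.7, g(-0.275) = -2.1, g(-0.125) = -1.5, g(0.025) = -0.9, g(0.175) = -0.3, g(0.325) = 0.3, g(0.475) = 0.9, g(0.625) = 1.5, g(0.775) = 2.1, g(0.925) = 2.7.
Sum = Δx · [g(-0.425) + g(-0.275) + g(-0.125) + ...].
Sum = 0.

0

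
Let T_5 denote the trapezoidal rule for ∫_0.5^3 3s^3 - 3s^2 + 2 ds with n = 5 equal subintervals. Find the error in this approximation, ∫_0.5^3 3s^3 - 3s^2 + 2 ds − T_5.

-1.328125

Exact integral: ∫_0.5^3 f(s) ds = 38.828125.
T_5 = 40.15625.
Error = 38.828125 − 40.15625 = -1.328125.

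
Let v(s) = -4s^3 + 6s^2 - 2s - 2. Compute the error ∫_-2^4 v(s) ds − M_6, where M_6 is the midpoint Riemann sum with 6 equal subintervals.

Exact integral: ∫_-2^4 v(s) ds = -120.
M_6 = -117.
Error = -120 − (-117) = -3.

-3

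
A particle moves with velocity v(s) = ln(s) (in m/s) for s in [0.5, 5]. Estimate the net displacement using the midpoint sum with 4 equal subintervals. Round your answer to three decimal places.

3.973

Δs = (5 − 0.5)/4 = 1.125.
Midpoints: 1.0625, 2.1875, 3.3125, 4.4375.
v(1.0625) ≈ 0.061, v(2.1875) ≈ 0.783, v(3.3125) ≈ 1.198, v(4.4375) ≈ 1.490.
Sum = Δs · [v(1.0625) + v(2.1875) + v(3.3125) + v(4.4375)].
Sum ≈ 3.973.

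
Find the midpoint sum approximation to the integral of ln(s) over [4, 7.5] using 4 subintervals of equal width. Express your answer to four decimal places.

Δs = (7.5 − 4)/4 = 0.875.
Midpoints: 4.4375, 5.3125, 6.1875, 7.0625.
f(4.4375) ≈ 1.4901, f(5.3125) ≈ 1.6701, f(6.1875) ≈ 1.8225, f(7.0625) ≈ 1.9548.
Sum = Δs · [f(4.4375) + f(5.3125) + f(6.1875) + f(7.0625)].
Sum ≈ 6.0703.

6.0703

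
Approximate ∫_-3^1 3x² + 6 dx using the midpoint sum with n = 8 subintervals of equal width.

Δx = (1 − (-3))/8 = 0.5.
Midpoints: -2.75, -2.25, -1.75, -1.25, -0.75, -0.25, 0.25, 0.75.
f(-2.75) = 28.6875, f(-2.25) = 21.1875, f(-1.75) = 15.1875, f(-1.25) = 10.6875, f(-0.75) = 7.6875, f(-0.25) = 6.1875, f(0.25) = 6.1875, f(0.75) = 7.6875.
Sum = Δx · [f(-2.75) + f(-2.25) + f(-1.75) + ...].
Sum = 51.75.

51.75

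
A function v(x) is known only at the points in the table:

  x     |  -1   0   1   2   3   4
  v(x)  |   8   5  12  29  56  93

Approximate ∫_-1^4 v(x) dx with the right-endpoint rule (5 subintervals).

Δx = 1.
Sum = 1·[5 + 12 + 29 + 56 + 93] = 195.

195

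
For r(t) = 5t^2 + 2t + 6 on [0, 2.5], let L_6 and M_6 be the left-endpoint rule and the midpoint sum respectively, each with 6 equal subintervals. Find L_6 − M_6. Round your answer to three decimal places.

L_6 ≈ 40.10127.
M_6 ≈ 47.11082.
L_6 − M_6 ≈ -7.010.

-7.010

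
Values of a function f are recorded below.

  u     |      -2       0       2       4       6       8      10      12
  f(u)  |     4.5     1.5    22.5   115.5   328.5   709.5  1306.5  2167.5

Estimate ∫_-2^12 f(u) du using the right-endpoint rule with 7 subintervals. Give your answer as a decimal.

9303

Δu = 2.
Sum = 2·[1.5 + 22.5 + 115.5 + 328.5 + 709.5 + 1306.5 + 2167.5] = 9303.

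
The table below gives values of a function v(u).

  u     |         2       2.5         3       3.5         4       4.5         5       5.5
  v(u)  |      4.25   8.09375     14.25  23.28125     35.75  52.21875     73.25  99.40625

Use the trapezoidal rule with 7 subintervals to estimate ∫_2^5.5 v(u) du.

Δu = 0.5.
T_7 = (0.5/2)·[4.25 + 2·8.09375 + 2·14.25 + 2·23.28125 + 2·35.75 + 2·52.21875 + 2·73.25 + 99.40625] = 129.3359375.

129.3359375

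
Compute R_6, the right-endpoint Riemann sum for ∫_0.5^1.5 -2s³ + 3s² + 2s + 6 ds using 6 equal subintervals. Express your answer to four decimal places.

Δs = (1.5 − 0.5)/6 = 1/6.
Right endpoints: 2/3, 5/6, 1, 7/6, 4/3, 1.5.
f(2/3) = 218/27, f(5/6) = 232/27, f(1) = 9, f(7/6) = 499/54, f(4/3) = 250/27, f(1.5) = 9.
Sum = Δs · [f(2/3) + f(5/6) + f(1) + ...].
Sum ≈ 8.8611.

8.8611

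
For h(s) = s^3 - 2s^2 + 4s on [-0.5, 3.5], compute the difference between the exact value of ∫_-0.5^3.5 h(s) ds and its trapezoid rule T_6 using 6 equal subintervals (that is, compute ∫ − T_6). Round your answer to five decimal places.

Exact integral: ∫_-0.5^3.5 h(s) ds ≈ 32.8333333.
T_6 ≈ 33.5740741.
Error ≈ 32.8333333 − 33.5740741 ≈ -0.74074.

-0.74074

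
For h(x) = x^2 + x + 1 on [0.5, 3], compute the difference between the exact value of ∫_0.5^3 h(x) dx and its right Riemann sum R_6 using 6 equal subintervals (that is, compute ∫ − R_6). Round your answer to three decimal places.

-2.416

Exact integral: ∫_0.5^3 h(x) dx ≈ 15.83333.
R_6 ≈ 18.24942.
Error ≈ 15.83333 − 18.24942 ≈ -2.416.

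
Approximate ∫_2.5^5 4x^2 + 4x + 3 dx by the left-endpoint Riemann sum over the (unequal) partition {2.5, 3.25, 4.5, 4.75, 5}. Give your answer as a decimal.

Subinterval widths: 0.75, 1.25, 0.25, 0.25.
Left endpoints: 2.5, 3.25, 4.5, 4.75.
f(2.5) = 38, f(3.25) = 58.25, f(4.5) = 102, f(4.75) = 112.25.
Sum = Σ Δx_i · f(x_i).
Sum = 154.875.

154.875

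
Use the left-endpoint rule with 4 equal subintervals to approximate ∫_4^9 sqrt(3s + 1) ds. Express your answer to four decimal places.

Δs = (9 − 4)/4 = 1.25.
Left endpoints: 4, 5.25, 6.5, 7.75.
f(4) ≈ 3.6056, f(5.25) ≈ 4.0927, f(6.5) ≈ 4.5277, f(7.75) ≈ 4.9244.
Sum = Δs · [f(4) + f(5.25) + f(6.5) + f(7.75)].
Sum ≈ 21.4379.

21.4379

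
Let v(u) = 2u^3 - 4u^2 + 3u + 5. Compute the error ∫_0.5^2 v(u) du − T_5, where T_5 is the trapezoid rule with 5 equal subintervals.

-0.07875

Exact integral: ∫_0.5^2 v(u) du = 10.59375.
T_5 = 10.6725.
Error = 10.59375 − 10.6725 = -0.07875.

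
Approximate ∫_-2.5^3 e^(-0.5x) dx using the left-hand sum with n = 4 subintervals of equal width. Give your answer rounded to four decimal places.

Δx = (3 − (-2.5))/4 = 1.375.
Left endpoints: -2.5, -1.125, 0.25, 1.625.
f(-2.5) ≈ 3.4903, f(-1.125) ≈ 1.7551, f(0.25) ≈ 0.8825, f(1.625) ≈ 0.4437.
Sum = Δx · [f(-2.5) + f(-1.125) + f(0.25) + f(1.625)].
Sum ≈ 9.0360.

9.0360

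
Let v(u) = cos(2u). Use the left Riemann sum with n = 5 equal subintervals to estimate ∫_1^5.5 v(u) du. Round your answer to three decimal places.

Δu = (5.5 − 1)/5 = 0.9.
Left endpoints: 1, 1.9, 2.8, 3.7, 4.6.
v(1) ≈ -0.416, v(1.9) ≈ -0.791, v(2.8) ≈ 0.776, v(3.7) ≈ 0.439, v(4.6) ≈ -0.975.
Sum = Δu · [v(1) + v(1.9) + v(2.8) + v(3.7) + v(4.6)].
Sum ≈ -0.871.

-0.871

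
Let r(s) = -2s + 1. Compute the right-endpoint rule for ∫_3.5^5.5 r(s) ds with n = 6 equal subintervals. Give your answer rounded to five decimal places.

-16.66667

Δs = (5.5 − 3.5)/6 = 1/3.
Right endpoints: 23/6, 25/6, 4.5, 29/6, 31/6, 5.5.
r(23/6) = -20/3, r(25/6) = -22/3, r(4.5) = -8, r(29/6) = -26/3, r(31/6) = -28/3, r(5.5) = -10.
Sum = Δs · [r(23/6) + r(25/6) + r(4.5) + ...].
Sum ≈ -16.66667.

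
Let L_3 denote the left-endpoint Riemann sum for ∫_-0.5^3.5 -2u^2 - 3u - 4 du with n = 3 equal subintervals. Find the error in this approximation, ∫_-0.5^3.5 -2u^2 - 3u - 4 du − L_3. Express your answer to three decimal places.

Exact integral: ∫_-0.5^3.5 f(u) du ≈ -62.66667.
L_3 ≈ -41.03704.
Error ≈ -62.66667 − (-41.03704) ≈ -21.630.

-21.630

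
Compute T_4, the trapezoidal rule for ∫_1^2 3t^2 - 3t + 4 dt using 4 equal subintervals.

6.53125

Δt = (2 − 1)/4 = 0.25.
f(1) = 4, f(1.25) = 4.9375, f(1.5) = 6.25, f(1.75) = 7.9375, f(2) = 10.
T_4 = (Δt/2)·[f(t_0) + 2f(t_1) + 2f(t_2) + 2f(t_3) + f(t_4)].
Sum = 6.53125.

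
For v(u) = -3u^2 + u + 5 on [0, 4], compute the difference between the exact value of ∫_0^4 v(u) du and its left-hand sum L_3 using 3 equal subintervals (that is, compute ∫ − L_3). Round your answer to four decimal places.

-25.7778

Exact integral: ∫_0^4 v(u) du = -36.
L_3 ≈ -10.222222.
Error ≈ -36 − (-10.222222) ≈ -25.7778.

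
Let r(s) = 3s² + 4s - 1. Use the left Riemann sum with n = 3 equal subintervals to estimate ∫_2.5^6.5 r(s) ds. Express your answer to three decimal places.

247.889

Δs = (6.5 − 2.5)/3 = 4/3.
Left endpoints: 2.5, 23/6, 31/6.
r(2.5) = 27.75, r(23/6) = 701/12, r(31/6) = 99.75.
Sum = Δs · [r(2.5) + r(23/6) + r(31/6)].
Sum ≈ 247.889.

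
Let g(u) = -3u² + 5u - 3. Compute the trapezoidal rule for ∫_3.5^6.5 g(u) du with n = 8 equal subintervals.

-165.9609375

Δu = (6.5 − 3.5)/8 = 0.375.
g(3.5) = -22.25, g(3.875) = -28.671875, g(4.25) = -35.9375, g(4.625) = -44.046875, g(5) = -53, g(5.375) = -62.796875, g(5.75) = -73.4375, g(6.125) = -84.921875, g(6.5) = -97.25.
T_8 = (Δu/2)·[g(u_0) + 2g(u_1) + ... + 2g(u_{7}) + g(u_8)].
Sum = -165.9609375.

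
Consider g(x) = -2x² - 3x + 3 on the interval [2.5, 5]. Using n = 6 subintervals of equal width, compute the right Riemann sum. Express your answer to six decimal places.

-103.061343

Δx = (5 − 2.5)/6 = 5/12.
Right endpoints: 35/12, 10/3, 3.75, 25/6, 55/12, 5.
g(35/12) = -1639/72, g(10/3) = -263/9, g(3.75) = -36.375, g(25/6) = -398/9, g(55/12) = -3799/72, g(5) = -62.
Sum = Δx · [g(35/12) + g(10/3) + g(3.75) + ...].
Sum ≈ -103.061343.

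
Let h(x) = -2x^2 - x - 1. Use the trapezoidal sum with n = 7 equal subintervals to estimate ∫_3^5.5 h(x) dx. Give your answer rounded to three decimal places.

-106.148

Δx = (5.5 − 3)/7 = 5/14.
h(3) = -22, h(47/14) = -1318/49, h(26/7) = -1583/49, h(57/14) = -1873/49, h(31/7) = -2188/49, h(67/14) = -2528/49, h(36/7) = -2893/49, h(5.5) = -67.
T_7 = (Δx/2)·[h(x_0) + 2h(x_1) + ... + 2h(x_{6}) + h(x_7)].
Sum ≈ -106.148.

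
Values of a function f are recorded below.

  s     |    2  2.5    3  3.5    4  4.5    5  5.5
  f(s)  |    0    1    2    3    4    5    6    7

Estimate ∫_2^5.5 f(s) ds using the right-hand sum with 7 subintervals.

14

Δs = 0.5.
Sum = 0.5·[1 + 2 + 3 + 4 + 5 + 6 + 7] = 14.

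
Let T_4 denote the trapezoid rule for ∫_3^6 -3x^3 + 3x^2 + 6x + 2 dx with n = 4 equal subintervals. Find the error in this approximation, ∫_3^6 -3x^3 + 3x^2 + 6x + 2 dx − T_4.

Exact integral: ∫_3^6 f(x) dx = -635.25.
T_4 = -645.796875.
Error = -635.25 − (-645.796875) = 10.546875.

10.546875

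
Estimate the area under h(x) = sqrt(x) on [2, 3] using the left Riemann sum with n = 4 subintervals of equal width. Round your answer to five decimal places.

Δx = (3 − 2)/4 = 0.25.
Left endpoints: 2, 2.25, 2.5, 2.75.
h(2) ≈ 1.41421, h(2.25) ≈ 1.50000, h(2.5) ≈ 1.58114, h(2.75) ≈ 1.65831.
Sum = Δx · [h(2) + h(2.25) + h(2.5) + h(2.75)].
Sum ≈ 1.53842.

1.53842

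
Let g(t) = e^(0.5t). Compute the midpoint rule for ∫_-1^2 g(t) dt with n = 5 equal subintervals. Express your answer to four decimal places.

4.2077

Δt = (2 − (-1))/5 = 0.6.
Midpoints: -0.7, -0.1, 0.5, 1.1, 1.7.
g(-0.7) ≈ 0.7047, g(-0.1) ≈ 0.9512, g(0.5) ≈ 1.2840, g(1.1) ≈ 1.7333, g(1.7) ≈ 2.3396.
Sum = Δt · [g(-0.7) + g(-0.1) + g(0.5) + g(1.1) + g(1.7)].
Sum ≈ 4.2077.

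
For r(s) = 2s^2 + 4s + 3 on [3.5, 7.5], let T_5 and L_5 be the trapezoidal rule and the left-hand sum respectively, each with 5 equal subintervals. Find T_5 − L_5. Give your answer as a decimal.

T_5 = 353.52.
L_5 = 311.92.
T_5 − L_5 = 41.6.

41.6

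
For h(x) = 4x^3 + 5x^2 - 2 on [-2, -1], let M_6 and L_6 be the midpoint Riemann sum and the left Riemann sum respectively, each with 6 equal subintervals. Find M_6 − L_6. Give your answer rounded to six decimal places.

1.173611

M_6 ≈ -5.30324074.
L_6 ≈ -6.47685185.
M_6 − L_6 ≈ 1.173611.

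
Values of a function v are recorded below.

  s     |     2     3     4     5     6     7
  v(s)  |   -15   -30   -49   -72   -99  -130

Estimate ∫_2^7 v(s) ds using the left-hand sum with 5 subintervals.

Δs = 1.
Sum = 1·[(-15) + (-30) + (-49) + (-72) + (-99)] = -265.

-265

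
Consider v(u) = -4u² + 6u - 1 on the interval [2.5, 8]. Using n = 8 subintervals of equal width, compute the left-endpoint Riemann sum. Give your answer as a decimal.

Δu = (8 − 2.5)/8 = 0.6875.
Left endpoints: 2.5, 3.1875, 3.875, 4.5625, 5.25, 5.9375, 6.625, 7.3125.
v(2.5) = -11, v(3.1875) = -22.515625, v(3.875) = -37.8125, v(4.5625) = -56.890625, v(5.25) = -79.75, v(5.9375) = -106.390625, v(6.625) = -136.8125, v(7.3125) = -171.015625.
Sum = Δu · [v(2.5) + v(3.1875) + v(3.875) + ...].
Sum = -427.75390625.

-427.75390625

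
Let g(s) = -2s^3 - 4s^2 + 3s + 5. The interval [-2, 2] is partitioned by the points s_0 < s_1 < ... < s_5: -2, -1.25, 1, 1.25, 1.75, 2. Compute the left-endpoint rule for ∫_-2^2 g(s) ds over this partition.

-6.59375

Subinterval widths: 0.75, 2.25, 0.25, 0.5, 0.25.
Left endpoints: -2, -1.25, 1, 1.25, 1.75.
g(-2) = -1, g(-1.25) = -1.09375, g(1) = 2, g(1.25) = -1.40625, g(1.75) = -12.71875.
Sum = Σ Δs_i · g(s_i).
Sum = -6.59375.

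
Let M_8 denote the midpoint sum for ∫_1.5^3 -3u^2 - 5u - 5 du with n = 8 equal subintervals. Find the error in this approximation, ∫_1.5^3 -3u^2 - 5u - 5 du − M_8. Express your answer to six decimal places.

Exact integral: ∫_1.5^3 f(u) du = -48.
M_8 ≈ -47.98681641.
Error ≈ -48 − (-47.98681641) ≈ -0.013184.

-0.013184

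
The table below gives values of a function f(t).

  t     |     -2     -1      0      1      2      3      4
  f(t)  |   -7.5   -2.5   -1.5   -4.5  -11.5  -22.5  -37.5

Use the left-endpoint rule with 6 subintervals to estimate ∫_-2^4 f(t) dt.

-50

Δt = 1.
Sum = 1·[(-7.5) + (-2.5) + (-1.5) + (-4.5) + (-11.5) + (-22.5)] = -50.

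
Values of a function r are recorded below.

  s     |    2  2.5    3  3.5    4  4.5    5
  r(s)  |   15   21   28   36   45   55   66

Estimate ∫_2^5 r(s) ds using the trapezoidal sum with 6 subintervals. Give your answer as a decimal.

Δs = 0.5.
T_6 = (0.5/2)·[15 + 2·21 + 2·28 + 2·36 + 2·45 + 2·55 + 66] = 112.75.

112.75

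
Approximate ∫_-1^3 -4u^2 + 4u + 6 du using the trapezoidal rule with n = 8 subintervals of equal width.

2

Δu = (3 − (-1))/8 = 0.5.
f(-1) = -2, f(-0.5) = 3, f(0) = 6, f(0.5) = 7, f(1) = 6, f(1.5) = 3, f(2) = -2, f(2.5) = -9, f(3) = -18.
T_8 = (Δu/2)·[f(u_0) + 2f(u_1) + ... + 2f(u_{7}) + f(u_8)].
Sum = 2.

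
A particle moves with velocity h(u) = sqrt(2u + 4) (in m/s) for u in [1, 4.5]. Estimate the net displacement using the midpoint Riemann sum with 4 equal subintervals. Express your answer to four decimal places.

Δu = (4.5 − 1)/4 = 0.875.
Midpoints: 1.4375, 2.3125, 3.1875, 4.0625.
h(1.4375) ≈ 2.6220, h(2.3125) ≈ 2.9368, h(3.1875) ≈ 3.2210, h(4.0625) ≈ 3.4821.
Sum = Δu · [h(1.4375) + h(2.3125) + h(3.1875) + h(4.0625)].
Sum ≈ 10.7292.

10.7292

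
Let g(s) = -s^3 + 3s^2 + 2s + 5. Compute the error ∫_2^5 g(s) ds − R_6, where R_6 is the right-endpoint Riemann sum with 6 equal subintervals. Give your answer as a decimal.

Exact integral: ∫_2^5 g(s) ds = 0.75.
R_6 = -12.1875.
Error = 0.75 − (-12.1875) = 12.9375.

12.9375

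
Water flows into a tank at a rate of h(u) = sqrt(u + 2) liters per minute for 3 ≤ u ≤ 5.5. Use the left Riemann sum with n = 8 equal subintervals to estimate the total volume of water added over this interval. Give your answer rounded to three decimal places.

Δu = (5.5 − 3)/8 = 0.3125.
Left endpoints: 3, 3.3125, 3.625, 3.9375, 4.25, 4.5625, 4.875, 5.1875.
h(3) ≈ 2.236, h(3.3125) ≈ 2.305, h(3.625) ≈ 2.372, h(3.9375) ≈ 2.437, h(4.25) ≈ 2.500, h(4.5625) ≈ 2.562, h(4.875) ≈ 2.622, h(5.1875) ≈ 2.681.
Sum = Δu · [h(3) + h(3.3125) + h(3.625) + ...].
Sum ≈ 6.161.

6.161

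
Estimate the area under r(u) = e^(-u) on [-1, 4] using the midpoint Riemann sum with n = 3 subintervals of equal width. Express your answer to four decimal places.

2.4111

Δu = (4 − (-1))/3 = 5/3.
Midpoints: -1/6, 1.5, 19/6.
r(-1/6) ≈ 1.1814, r(1.5) ≈ 0.2231, r(19/6) ≈ 0.0421.
Sum = Δu · [r(-1/6) + r(1.5) + r(19/6)].
Sum ≈ 2.4111.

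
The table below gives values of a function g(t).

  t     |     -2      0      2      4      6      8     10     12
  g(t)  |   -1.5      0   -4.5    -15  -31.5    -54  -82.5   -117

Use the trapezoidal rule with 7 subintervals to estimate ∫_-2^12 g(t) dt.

Δt = 2.
T_7 = (2/2)·[(-1.5) + 2·0 + 2·(-4.5) + 2·(-15) + 2·(-31.5) + 2·(-54) + 2·(-82.5) + (-117)] = -493.5.

-493.5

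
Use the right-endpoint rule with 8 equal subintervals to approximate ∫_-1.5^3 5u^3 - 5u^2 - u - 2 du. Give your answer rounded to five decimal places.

65.36206

Δu = (3 − (-1.5))/8 = 0.5625.
Right endpoints: -0.9375, -0.375, 0.1875, 0.75, 1.3125, 1.875, 2.4375, 3.
f(-0.9375) = -39227/4096, f(-0.375) = -1327/512, f(0.1875) = -9545/4096, f(0.75) = -3.453125, f(1.3125) = -2543/4096, f(1.875) = 5891/512, f(2.4375) = 156739/4096, f(3) = 85.
Sum = Δu · [f(-0.9375) + f(-0.375) + f(0.1875) + ...].
Sum ≈ 65.36206.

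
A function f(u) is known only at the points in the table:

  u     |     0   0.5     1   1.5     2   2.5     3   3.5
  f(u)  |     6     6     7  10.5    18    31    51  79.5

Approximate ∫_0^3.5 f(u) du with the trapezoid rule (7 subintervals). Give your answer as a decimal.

83.125

Δu = 0.5.
T_7 = (0.5/2)·[6 + 2·6 + 2·7 + 2·10.5 + 2·18 + 2·31 + 2·51 + 79.5] = 83.125.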